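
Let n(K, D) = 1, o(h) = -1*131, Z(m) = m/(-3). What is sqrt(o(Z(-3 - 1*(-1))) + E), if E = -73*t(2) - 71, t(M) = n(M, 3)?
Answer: 5*I*sqrt(11) ≈ 16.583*I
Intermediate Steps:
Z(m) = -m/3 (Z(m) = m*(-1/3) = -m/3)
o(h) = -131
t(M) = 1
E = -144 (E = -73*1 - 71 = -73 - 71 = -144)
sqrt(o(Z(-3 - 1*(-1))) + E) = sqrt(-131 - 144) = sqrt(-275) = 5*I*sqrt(11)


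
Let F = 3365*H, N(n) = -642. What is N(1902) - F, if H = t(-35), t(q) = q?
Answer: 117133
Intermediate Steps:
H = -35
F = -117775 (F = 3365*(-35) = -117775)
N(1902) - F = -642 - 1*(-117775) = -642 + 117775 = 117133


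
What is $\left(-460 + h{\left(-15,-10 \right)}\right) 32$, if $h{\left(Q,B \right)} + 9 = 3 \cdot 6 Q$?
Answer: $-23648$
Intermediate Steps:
$h{\left(Q,B \right)} = -9 + 18 Q$ ($h{\left(Q,B \right)} = -9 + 3 \cdot 6 Q = -9 + 18 Q$)
$\left(-460 + h{\left(-15,-10 \right)}\right) 32 = \left(-460 + \left(-9 + 18 \left(-15\right)\right)\right) 32 = \left(-460 - 279\right) 32 = \left(-739\right) 32 = -23648$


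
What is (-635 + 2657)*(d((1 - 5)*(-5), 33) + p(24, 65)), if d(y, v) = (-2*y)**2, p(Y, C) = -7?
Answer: 3221046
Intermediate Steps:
d(y, v) = 4*y**2
(-635 + 2657)*(d((1 - 5)*(-5), 33) + p(24, 65)) = (-635 + 2657)*(4*((1 - 5)*(-5))**2 - 7) = 2022*(4*(-4*(-5))**2 - 7) = 2022*(4*20**2 - 7) = 2022*(4*400 - 7) = 2022*(1600 - 7) = 2022*1593 = 3221046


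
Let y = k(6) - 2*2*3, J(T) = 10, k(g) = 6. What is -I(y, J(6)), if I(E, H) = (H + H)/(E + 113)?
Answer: -20/107 ≈ -0.18692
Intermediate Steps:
y = -6 (y = 6 - 2*2*3 = 6 - 4*3 = 6 - 12 = -6)
I(E, H) = 2*H/(113 + E) (I(E, H) = (2*H)/(113 + E) = 2*H/(113 + E))
-I(y, J(6)) = -2*10/(113 - 6) = -2*10/107 = -1*20/107 = -20/107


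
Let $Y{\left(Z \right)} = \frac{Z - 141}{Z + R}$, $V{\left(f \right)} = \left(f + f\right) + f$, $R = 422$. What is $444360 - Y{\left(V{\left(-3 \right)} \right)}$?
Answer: $\frac{183520830}{413} \approx 4.4436 \cdot 10^{5}$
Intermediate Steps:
$V{\left(f \right)} = 3 f$ ($V{\left(f \right)} = 2 f + f = 3 f$)
$Y{\left(Z \right)} = \frac{-141 + Z}{422 + Z}$ ($Y{\left(Z \right)} = \frac{Z - 141}{Z + 422} = \frac{-141 + Z}{422 + Z}$)
$444360 - Y{\left(V{\left(-3 \right)} \right)} = 444360 - \frac{-141 + 3 \left(-3\right)}{422 + 3 \left(-3\right)} = 444360 - \frac{-141 - 9}{422 - 9} = 444360 - \frac{1}{413} \left(-150\right) = 444360 - - \frac{150}{413} = 444360 + \frac{150}{413} = \frac{183520830}{413}$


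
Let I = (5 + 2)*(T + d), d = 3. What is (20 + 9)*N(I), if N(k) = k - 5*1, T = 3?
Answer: 1073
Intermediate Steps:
I = 42 (I = (5 + 2)*(3 + 3) = 7*6 = 42)
N(k) = -5 + k (N(k) = k - 5 = -5 + k)
(20 + 9)*N(I) = (20 + 9)*(-5 + 42) = 29*37 = 1073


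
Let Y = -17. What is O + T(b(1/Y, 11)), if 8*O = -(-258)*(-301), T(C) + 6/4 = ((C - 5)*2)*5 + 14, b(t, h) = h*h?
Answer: -34139/4 ≈ -8534.8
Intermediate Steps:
b(t, h) = h**2
T(C) = -75/2 + 10*C (T(C) = -3/2 + (((C - 5)*2)*5 + 14) = -3/2 + (((-5 + C)*2)*5 + 14) = -3/2 + ((-10 + 2*C)*5 + 14) = -3/2 + ((-50 + 10*C) + 14) = -3/2 + (-36 + 10*C) = -75/2 + 10*C)
O = -38829/4 (O = (-(-258)*(-301))/8 = (-1*77658)/8 = (1/8)*(-77658) = -38829/4 ≈ -9707.3)
O + T(b(1/Y, 11)) = -38829/4 + (-75/2 + 10*11**2) = -38829/4 + (-75/2 + 10*121) = -38829/4 + (-75/2 + 1210) = -38829/4 + 2345/2 = -34139/4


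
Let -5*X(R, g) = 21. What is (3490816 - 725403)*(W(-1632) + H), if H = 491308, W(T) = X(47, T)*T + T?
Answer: 6865558115276/5 ≈ 1.3731e+12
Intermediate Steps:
X(R, g) = -21/5 (X(R, g) = -⅕*21 = -21/5)
W(T) = -16*T/5 (W(T) = -21*T/5 + T = -16*T/5)
(3490816 - 725403)*(W(-1632) + H) = (3490816 - 725403)*(-16/5*(-1632) + 491308) = 2765413*(26112/5 + 491308) = 2765413*(2482652/5) = 6865558115276/5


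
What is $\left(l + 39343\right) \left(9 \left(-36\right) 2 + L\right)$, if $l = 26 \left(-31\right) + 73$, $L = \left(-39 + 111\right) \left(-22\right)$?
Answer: $-86177520$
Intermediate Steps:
$L = -1584$ ($L = 72 \left(-22\right) = -1584$)
$l = -733$ ($l = -806 + 73 = -733$)
$\left(l + 39343\right) \left(9 \left(-36\right) 2 + L\right) = \left(-733 + 39343\right) \left(9 \left(-36\right) 2 - 1584\right) = 38610 \left(\left(-324\right) 2 - 1584\right) = 38610 \left(-648 - 1584\right) = 38610 \left(-2232\right) = -86177520$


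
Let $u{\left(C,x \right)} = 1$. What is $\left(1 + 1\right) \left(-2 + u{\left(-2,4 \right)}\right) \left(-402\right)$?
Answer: $804$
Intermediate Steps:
$\left(1 + 1\right) \left(-2 + u{\left(-2,4 \right)}\right) \left(-402\right) = \left(1 + 1\right) \left(-2 + 1\right) \left(-402\right) = 2 \left(-1\right) \left(-402\right) = \left(-2\right) \left(-402\right) = 804$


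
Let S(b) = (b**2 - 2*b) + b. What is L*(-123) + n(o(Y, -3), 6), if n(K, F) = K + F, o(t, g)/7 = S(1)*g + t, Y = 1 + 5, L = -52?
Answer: 6444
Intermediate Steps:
Y = 6
S(b) = b**2 - b
o(t, g) = 7*t (o(t, g) = 7*((1*(-1 + 1))*g + t) = 7*((1*0)*g + t) = 7*(0*g + t) = 7*(0 + t) = 7*t)
n(K, F) = F + K
L*(-123) + n(o(Y, -3), 6) = -52*(-123) + (6 + 7*6) = 6396 + (6 + 42) = 6396 + 48 = 6444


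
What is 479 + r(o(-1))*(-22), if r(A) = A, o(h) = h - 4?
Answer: 589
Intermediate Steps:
o(h) = -4 + h
479 + r(o(-1))*(-22) = 479 + (-4 - 1)*(-22) = 479 - 5*(-22) = 479 + 110 = 589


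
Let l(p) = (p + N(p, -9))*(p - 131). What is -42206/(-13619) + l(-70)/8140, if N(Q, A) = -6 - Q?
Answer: 179990677/55429330 ≈ 3.2472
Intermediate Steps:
l(p) = 786 - 6*p (l(p) = (p + (-6 - p))*(p - 131) = -6*(-131 + p) = 786 - 6*p)
-42206/(-13619) + l(-70)/8140 = -42206/(-13619) + (786 - 6*(-70))/8140 = -42206*(-1/13619) + (786 + 420)*(1/8140) = 42206/13619 + 1206*(1/8140) = 42206/13619 + 603/4070 = 179990677/55429330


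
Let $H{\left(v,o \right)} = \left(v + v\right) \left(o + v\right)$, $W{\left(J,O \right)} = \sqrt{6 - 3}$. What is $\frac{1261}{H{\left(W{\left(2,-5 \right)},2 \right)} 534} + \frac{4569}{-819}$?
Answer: $- \frac{656939}{97188} + \frac{1261 \sqrt{3}}{1602} \approx -5.3961$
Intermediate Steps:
$W{\left(J,O \right)} = \sqrt{3}$
$H{\left(v,o \right)} = 2 v \left(o + v\right)$
$\frac{1261}{H{\left(W{\left(2,-5 \right)},2 \right)} 534} + \frac{4569}{-819} = \frac{1261}{2 \sqrt{3} \left(2 + \sqrt{3}\right) 534} + \frac{4569}{-819} = \frac{1261}{1068 \sqrt{3} \left(2 + \sqrt{3}\right)} + 4569 \left(- \frac{1}{819}\right) = 1261 \frac{\sqrt{3}}{3204 \left(2 + \sqrt{3}\right)} - \frac{1523}{273} = \frac{1261 \sqrt{3}}{3204 \left(2 + \sqrt{3}\right)} - \frac{1523}{273} = - \frac{1523}{273} + \frac{1261 \sqrt{3}}{3204 \left(2 + \sqrt{3}\right)}$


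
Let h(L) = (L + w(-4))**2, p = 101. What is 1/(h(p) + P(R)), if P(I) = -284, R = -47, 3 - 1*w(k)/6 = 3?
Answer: 1/9917 ≈ 0.00010084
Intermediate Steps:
w(k) = 0 (w(k) = 18 - 6*3 = 18 - 18 = 0)
h(L) = L**2 (h(L) = (L + 0)**2 = L**2)
1/(h(p) + P(R)) = 1/(101**2 - 284) = 1/(10201 - 284) = 1/9917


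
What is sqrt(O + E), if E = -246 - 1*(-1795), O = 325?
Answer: sqrt(1874) ≈ 43.290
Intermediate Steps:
E = 1549 (E = -246 + 1795 = 1549)
sqrt(O + E) = sqrt(325 + 1549) = sqrt(1874)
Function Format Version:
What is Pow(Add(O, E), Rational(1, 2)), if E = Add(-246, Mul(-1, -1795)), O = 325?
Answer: Pow(1874, Rational(1, 2)) ≈ 43.290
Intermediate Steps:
E = 1549 (E = Add(-246, 1795) = 1549)
Pow(Add(O, E), Rational(1, 2)) = Pow(Add(325, 1549), Rational(1, 2)) = Pow(1874, Rational(1, 2))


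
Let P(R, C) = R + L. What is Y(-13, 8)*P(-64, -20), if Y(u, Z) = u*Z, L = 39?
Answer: 2600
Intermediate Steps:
Y(u, Z) = Z*u
P(R, C) = 39 + R (P(R, C) = R + 39 = 39 + R)
Y(-13, 8)*P(-64, -20) = (8*(-13))*(39 - 64) = -104*(-25) = 2600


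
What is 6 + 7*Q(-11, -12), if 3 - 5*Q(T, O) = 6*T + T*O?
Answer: -411/5 ≈ -82.200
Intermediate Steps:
Q(T, O) = ⅗ - 6*T/5 - O*T/5 (Q(T, O) = ⅗ - (6*T + T*O)/5 = ⅗ - (6*T + O*T)/5 = ⅗ + (-6*T/5 - O*T/5) = ⅗ - 6*T/5 - O*T/5)
6 + 7*Q(-11, -12) = 6 + 7*(⅗ - 6/5*(-11) - ⅕*(-12)*(-11)) = 6 + 7*(⅗ + 66/5 - 132/5) = 6 + 7*(-63/5) = 6 - 441/5 = -411/5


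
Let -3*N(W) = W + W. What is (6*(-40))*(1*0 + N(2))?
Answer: 320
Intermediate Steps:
N(W) = -2*W/3 (N(W) = -(W + W)/3 = -2*W/3)
(6*(-40))*(1*0 + N(2)) = (6*(-40))*(1*0 - 2/3*2) = -240*(0 - 4/3) = -240*(-4/3) = 320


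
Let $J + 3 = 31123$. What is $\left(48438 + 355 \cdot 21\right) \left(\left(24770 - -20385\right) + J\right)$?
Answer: $4263238575$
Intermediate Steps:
$J = 31120$ ($J = -3 + 31123 = 31120$)
$\left(48438 + 355 \cdot 21\right) \left(\left(24770 - -20385\right) + J\right) = \left(48438 + 355 \cdot 21\right) \left(\left(24770 - -20385\right) + 31120\right) = \left(48438 + 7455\right) \left(\left(24770 + 20385\right) + 31120\right) = 55893 \left(45155 + 31120\right) = 55893 \cdot 76275 = 4263238575$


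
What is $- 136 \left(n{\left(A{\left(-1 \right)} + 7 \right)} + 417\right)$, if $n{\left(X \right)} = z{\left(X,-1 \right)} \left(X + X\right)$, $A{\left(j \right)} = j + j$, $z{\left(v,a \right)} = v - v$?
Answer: $-56712$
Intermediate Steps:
$z{\left(v,a \right)} = 0$
$A{\left(j \right)} = 2 j$
$n{\left(X \right)} = 0$ ($n{\left(X \right)} = 0 \left(X + X\right) = 0 \cdot 2 X = 0$)
$- 136 \left(n{\left(A{\left(-1 \right)} + 7 \right)} + 417\right) = - 136 \left(0 + 417\right) = \left(-136\right) 417 = -56712$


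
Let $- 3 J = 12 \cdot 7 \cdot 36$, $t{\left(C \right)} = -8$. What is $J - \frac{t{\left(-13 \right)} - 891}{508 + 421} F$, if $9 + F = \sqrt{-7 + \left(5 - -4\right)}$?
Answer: $- \frac{944523}{929} + \frac{899 \sqrt{2}}{929} \approx -1015.3$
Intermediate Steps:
$J = -1008$ ($J = - \frac{12 \cdot 7 \cdot 36}{3} = - \frac{84 \cdot 36}{3} = \left(- \frac{1}{3}\right) 3024 = -1008$)
$F = -9 + \sqrt{2}$ ($F = -9 + \sqrt{-7 + \left(5 - -4\right)} = -9 + \sqrt{-7 + \left(5 + 4\right)} = -9 + \sqrt{-7 + 9} = -9 + \sqrt{2} \approx -7.5858$)
$J - \frac{t{\left(-13 \right)} - 891}{508 + 421} F = -1008 - \frac{-8 - 891}{508 + 421} \left(-9 + \sqrt{2}\right) = -1008 - - \frac{899}{929} \left(-9 + \sqrt{2}\right) = -1008 - \left(-899\right) \frac{1}{929} \left(-9 + \sqrt{2}\right) = -1008 - - \frac{899 \left(-9 + \sqrt{2}\right)}{929} = -1008 - \left(\frac{8091}{929} - \frac{899 \sqrt{2}}{929}\right) = - \frac{944523}{929} + \frac{899 \sqrt{2}}{929}$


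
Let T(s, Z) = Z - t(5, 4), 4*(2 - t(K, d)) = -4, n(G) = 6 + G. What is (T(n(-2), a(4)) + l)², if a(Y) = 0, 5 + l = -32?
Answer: 1600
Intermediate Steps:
l = -37 (l = -5 - 32 = -37)
t(K, d) = 3 (t(K, d) = 2 - ¼*(-4) = 2 + 1 = 3)
T(s, Z) = -3 + Z (T(s, Z) = Z - 1*3 = Z - 3 = -3 + Z)
(T(n(-2), a(4)) + l)² = ((-3 + 0) - 37)² = (-3 - 37)² = (-40)² = 1600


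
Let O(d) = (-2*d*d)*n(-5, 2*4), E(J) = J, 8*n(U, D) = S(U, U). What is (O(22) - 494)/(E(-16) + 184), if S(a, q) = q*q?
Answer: -1173/56 ≈ -20.946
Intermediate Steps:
S(a, q) = q**2
n(U, D) = U**2/8
O(d) = -25*d**2/4 (O(d) = (-2*d*d)*((1/8)*(-5)**2) = (-2*d**2)*((1/8)*25) = -2*d**2*(25/8) = -25*d**2/4)
(O(22) - 494)/(E(-16) + 184) = (-25/4*22**2 - 494)/(-16 + 184) = (-25/4*484 - 494)/168 = (-3025 - 494)*(1/168) = -3519*1/168 = -1173/56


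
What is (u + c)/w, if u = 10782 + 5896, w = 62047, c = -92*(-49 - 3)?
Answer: 21462/62047 ≈ 0.34590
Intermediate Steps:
c = 4784 (c = -92*(-52) = 4784)
u = 16678
(u + c)/w = (16678 + 4784)/62047 = 21462*(1/62047) = 21462/62047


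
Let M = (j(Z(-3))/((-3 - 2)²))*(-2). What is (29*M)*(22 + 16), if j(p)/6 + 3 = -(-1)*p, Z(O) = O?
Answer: 79344/25 ≈ 3173.8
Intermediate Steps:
j(p) = -18 + 6*p (j(p) = -18 + 6*(-(-1)*p) = -18 + 6*p)
M = 72/25 (M = ((-18 + 6*(-3))/((-3 - 2)²))*(-2) = ((-18 - 18)/((-5)²))*(-2) = -36/25*(-2) = 72/25 ≈ 2.8800)
(29*M)*(22 + 16) = (29*(72/25))*(22 + 16) = (2088/25)*38 = 79344/25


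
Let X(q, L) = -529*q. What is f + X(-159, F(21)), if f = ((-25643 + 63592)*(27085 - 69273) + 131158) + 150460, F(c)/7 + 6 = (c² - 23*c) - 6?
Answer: -1600626683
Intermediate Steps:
F(c) = -84 - 161*c + 7*c² (F(c) = -42 + 7*((c² - 23*c) - 6) = -42 + 7*(-6 + c² - 23*c) = -42 + (-42 - 161*c + 7*c²) = -84 - 161*c + 7*c²)
f = -1600710794 (f = (37949*(-42188) + 131158) + 150460 = (-1600992412 + 131158) + 150460 = -1600861254 + 150460 = -1600710794)
f + X(-159, F(21)) = -1600710794 - 529*(-159) = -1600710794 + 84111 = -1600626683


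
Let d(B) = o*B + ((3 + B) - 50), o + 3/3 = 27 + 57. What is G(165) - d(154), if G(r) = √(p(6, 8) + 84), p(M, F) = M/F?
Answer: -12889 + √339/2 ≈ -12880.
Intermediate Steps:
o = 83 (o = -1 + (27 + 57) = -1 + 84 = 83)
d(B) = -47 + 84*B (d(B) = 83*B + ((3 + B) - 50) = 83*B + (-47 + B) = -47 + 84*B)
G(r) = √339/2 (G(r) = √(6/8 + 84) = √(6*(⅛) + 84) = √(¾ + 84) = √(339/4) = √339/2)
G(165) - d(154) = √339/2 - (-47 + 84*154) = √339/2 - (-47 + 12936) = √339/2 - 1*12889 = √339/2 - 12889 = -12889 + √339/2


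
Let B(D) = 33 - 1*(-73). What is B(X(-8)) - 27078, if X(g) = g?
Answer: -26972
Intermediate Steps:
B(D) = 106 (B(D) = 33 + 73 = 106)
B(X(-8)) - 27078 = 106 - 27078 = -26972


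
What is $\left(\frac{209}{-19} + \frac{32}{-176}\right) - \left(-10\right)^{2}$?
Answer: $- \frac{1223}{11} \approx -111.18$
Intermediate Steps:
$\left(\frac{209}{-19} + \frac{32}{-176}\right) - \left(-10\right)^{2} = \left(209 \left(- \frac{1}{19}\right) + 32 \left(- \frac{1}{176}\right)\right) - 100 = \left(-11 - \frac{2}{11}\right) - 100 = - \frac{123}{11} - 100 = - \frac{1223}{11}$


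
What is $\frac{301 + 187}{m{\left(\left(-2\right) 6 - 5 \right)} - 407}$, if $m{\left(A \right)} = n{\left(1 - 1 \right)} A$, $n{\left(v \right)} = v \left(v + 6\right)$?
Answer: $- \frac{488}{407} \approx -1.199$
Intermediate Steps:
$n{\left(v \right)} = v \left(6 + v\right)$
$m{\left(A \right)} = 0$ ($m{\left(A \right)} = \left(1 - 1\right) \left(6 + \left(1 - 1\right)\right) A = 0 \left(6 + 0\right) A = 0 \cdot 6 A = 0 A = 0$)
$\frac{301 + 187}{m{\left(\left(-2\right) 6 - 5 \right)} - 407} = \frac{301 + 187}{0 - 407} = \frac{488}{-407} = 488 \left(- \frac{1}{407}\right) = - \frac{488}{407}$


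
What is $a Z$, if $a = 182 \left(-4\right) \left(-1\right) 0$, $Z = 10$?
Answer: $0$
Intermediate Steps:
$a = 0$ ($a = 182 \cdot 4 \cdot 0 = 182 \cdot 0 = 0$)
$a Z = 0 \cdot 10 = 0$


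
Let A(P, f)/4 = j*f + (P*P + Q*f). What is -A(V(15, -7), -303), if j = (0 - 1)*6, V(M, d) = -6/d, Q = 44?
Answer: 2256600/49 ≈ 46053.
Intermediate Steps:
j = -6 (j = -1*6 = -6)
A(P, f) = 4*P² + 152*f (A(P, f) = 4*(-6*f + (P*P + 44*f)) = 4*(-6*f + (P² + 44*f)) = 4*(P² + 38*f) = 4*P² + 152*f)
-A(V(15, -7), -303) = -(4*(-6/(-7))² + 152*(-303)) = -(4*(-6*(-⅐))² - 46056) = -(4*(6/7)² - 46056) = -(4*(36/49) - 46056) = -(144/49 - 46056) = -1*(-2256600/49) = 2256600/49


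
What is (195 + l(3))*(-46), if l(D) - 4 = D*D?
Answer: -9568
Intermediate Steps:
l(D) = 4 + D**2 (l(D) = 4 + D*D = 4 + D**2)
(195 + l(3))*(-46) = (195 + (4 + 3**2))*(-46) = (195 + (4 + 9))*(-46) = (195 + 13)*(-46) = 208*(-46) = -9568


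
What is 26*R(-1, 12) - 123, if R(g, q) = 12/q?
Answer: -97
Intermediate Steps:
26*R(-1, 12) - 123 = 26*(12/12) - 123 = 26*(12*(1/12)) - 123 = 26*1 - 123 = 26 - 123 = -97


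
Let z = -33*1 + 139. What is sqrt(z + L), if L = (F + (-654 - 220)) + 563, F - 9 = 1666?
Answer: 7*sqrt(30) ≈ 38.341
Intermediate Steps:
F = 1675 (F = 9 + 1666 = 1675)
L = 1364 (L = (1675 + (-654 - 220)) + 563 = (1675 - 874) + 563 = 801 + 563 = 1364)
z = 106 (z = -33 + 139 = 106)
sqrt(z + L) = sqrt(106 + 1364) = sqrt(1470) = 7*sqrt(30)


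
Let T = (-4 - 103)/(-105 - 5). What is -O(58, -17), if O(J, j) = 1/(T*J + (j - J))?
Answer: 55/1022 ≈ 0.053816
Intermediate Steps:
T = 107/110 (T = -107/(-110) = -107*(-1/110) = 107/110 ≈ 0.97273)
O(J, j) = 1/(j - 3*J/110) (O(J, j) = 1/(107*J/110 + (j - J)) = 1/(j - 3*J/110))
-O(58, -17) = -110/(-3*58 + 110*(-17)) = -110/(-174 - 1870) = -110/(-2044) = -110*(-1)/2044 = -1*(-55/1022) = 55/1022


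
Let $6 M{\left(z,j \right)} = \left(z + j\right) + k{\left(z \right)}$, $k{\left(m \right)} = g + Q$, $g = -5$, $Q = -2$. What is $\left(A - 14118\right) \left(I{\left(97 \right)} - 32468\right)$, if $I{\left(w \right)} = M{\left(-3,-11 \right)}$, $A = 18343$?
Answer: $- \frac{274384175}{2} \approx -1.3719 \cdot 10^{8}$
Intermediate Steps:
$k{\left(m \right)} = -7$ ($k{\left(m \right)} = -5 - 2 = -7$)
$M{\left(z,j \right)} = - \frac{7}{6} + \frac{j}{6} + \frac{z}{6}$ ($M{\left(z,j \right)} = \frac{\left(z + j\right) - 7}{6} = \frac{\left(j + z\right) - 7}{6} = \frac{-7 + j + z}{6} = - \frac{7}{6} + \frac{j}{6} + \frac{z}{6}$)
$I{\left(w \right)} = - \frac{7}{2}$ ($I{\left(w \right)} = - \frac{7}{6} + \frac{1}{6} \left(-11\right) + \frac{1}{6} \left(-3\right) = - \frac{7}{6} - \frac{11}{6} - \frac{1}{2} = - \frac{7}{2}$)
$\left(A - 14118\right) \left(I{\left(97 \right)} - 32468\right) = \left(18343 - 14118\right) \left(- \frac{7}{2} - 32468\right) = 4225 \left(- \frac{64943}{2}\right) = - \frac{274384175}{2}$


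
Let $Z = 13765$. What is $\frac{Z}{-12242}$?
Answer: $- \frac{13765}{12242} \approx -1.1244$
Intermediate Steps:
$\frac{Z}{-12242} = \frac{13765}{-12242} = 13765 \left(- \frac{1}{12242}\right) = - \frac{13765}{12242}$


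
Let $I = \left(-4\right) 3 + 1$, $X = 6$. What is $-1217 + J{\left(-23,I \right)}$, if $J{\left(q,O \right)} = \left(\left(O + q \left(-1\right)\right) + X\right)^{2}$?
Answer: $-893$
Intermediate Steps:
$I = -11$ ($I = -12 + 1 = -11$)
$J{\left(q,O \right)} = \left(6 + O - q\right)^{2}$ ($J{\left(q,O \right)} = \left(\left(O + q \left(-1\right)\right) + 6\right)^{2} = \left(\left(O - q\right) + 6\right)^{2} = \left(6 + O - q\right)^{2}$)
$-1217 + J{\left(-23,I \right)} = -1217 + \left(6 - 11 - -23\right)^{2} = -1217 + \left(6 - 11 + 23\right)^{2} = -1217 + 18^{2} = -1217 + 324 = -893$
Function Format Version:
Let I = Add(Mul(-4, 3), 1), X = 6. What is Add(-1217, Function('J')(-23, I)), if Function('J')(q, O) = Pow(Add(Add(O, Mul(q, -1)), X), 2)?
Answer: -893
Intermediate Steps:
I = -11 (I = Add(-12, 1) = -11)
Function('J')(q, O) = Pow(Add(6, O, Mul(-1, q)), 2) (Function('J')(q, O) = Pow(Add(Add(O, Mul(q, -1)), 6), 2) = Pow(Add(Add(O, Mul(-1, q)), 6), 2) = Pow(Add(6, O, Mul(-1, q)), 2))
Add(-1217, Function('J')(-23, I)) = Add(-1217, Pow(Add(6, -11, Mul(-1, -23)), 2)) = Add(-1217, Pow(Add(6, -11, 23), 2)) = Add(-1217, Pow(18, 2)) = Add(-1217, 324) = -893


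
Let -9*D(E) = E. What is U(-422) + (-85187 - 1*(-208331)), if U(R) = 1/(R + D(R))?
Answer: 415734135/3376 ≈ 1.2314e+5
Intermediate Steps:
D(E) = -E/9
U(R) = 9/(8*R) (U(R) = 1/(R - R/9) = 1/(8*R/9) = 9/(8*R))
U(-422) + (-85187 - 1*(-208331)) = (9/8)/(-422) + (-85187 - 1*(-208331)) = (9/8)*(-1/422) + (-85187 + 208331) = -9/3376 + 123144 = 415734135/3376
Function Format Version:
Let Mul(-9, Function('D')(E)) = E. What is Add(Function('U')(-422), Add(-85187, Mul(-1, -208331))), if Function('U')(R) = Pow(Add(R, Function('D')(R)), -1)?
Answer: Rational(415734135, 3376) ≈ 1.2314e+5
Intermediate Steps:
Function('D')(E) = Mul(Rational(-1, 9), E)
Function('U')(R) = Mul(Rational(9, 8), Pow(R, -1)) (Function('U')(R) = Pow(Add(R, Mul(Rational(-1, 9), R)), -1) = Pow(Mul(Rational(8, 9), R), -1) = Mul(Rational(9, 8), Pow(R, -1)))
Add(Function('U')(-422), Add(-85187, Mul(-1, -208331))) = Add(Mul(Rational(9, 8), Pow(-422, -1)), Add(-85187, Mul(-1, -208331))) = Add(Mul(Rational(9, 8), Rational(-1, 422)), Add(-85187, 208331)) = Add(Rational(-9, 3376), 123144) = Rational(415734135, 3376)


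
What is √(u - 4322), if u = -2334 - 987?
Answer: I*√7643 ≈ 87.424*I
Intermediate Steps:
u = -3321
√(u - 4322) = √(-3321 - 4322) = √(-7643) = I*√7643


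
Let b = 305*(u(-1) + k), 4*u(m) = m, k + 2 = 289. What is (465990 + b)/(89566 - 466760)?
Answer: -2213795/1508776 ≈ -1.4673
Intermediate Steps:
k = 287 (k = -2 + 289 = 287)
u(m) = m/4
b = 349835/4 (b = 305*((¼)*(-1) + 287) = 305*(-¼ + 287) = 305*(1147/4) = 349835/4 ≈ 87459.)
(465990 + b)/(89566 - 466760) = (465990 + 349835/4)/(89566 - 466760) = (2213795/4)/(-377194) = (2213795/4)*(-1/377194) = -2213795/1508776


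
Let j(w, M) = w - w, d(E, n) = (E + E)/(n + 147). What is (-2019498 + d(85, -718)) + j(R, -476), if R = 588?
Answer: -1153133528/571 ≈ -2.0195e+6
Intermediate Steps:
d(E, n) = 2*E/(147 + n) (d(E, n) = (2*E)/(147 + n) = 2*E/(147 + n))
j(w, M) = 0
(-2019498 + d(85, -718)) + j(R, -476) = (-2019498 + 2*85/(147 - 718)) + 0 = (-2019498 + 2*85/(-571)) + 0 = (-2019498 + 2*85*(-1/571)) + 0 = (-2019498 - 170/571) + 0 = -1153133528/571 + 0 = -1153133528/571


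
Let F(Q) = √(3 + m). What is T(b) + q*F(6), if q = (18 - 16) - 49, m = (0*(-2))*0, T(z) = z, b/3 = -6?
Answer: -18 - 47*√3 ≈ -99.406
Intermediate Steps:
b = -18 (b = 3*(-6) = -18)
m = 0 (m = 0*0 = 0)
F(Q) = √3 (F(Q) = √(3 + 0) = √3)
q = -47 (q = 2 - 49 = -47)
T(b) + q*F(6) = -18 - 47*√3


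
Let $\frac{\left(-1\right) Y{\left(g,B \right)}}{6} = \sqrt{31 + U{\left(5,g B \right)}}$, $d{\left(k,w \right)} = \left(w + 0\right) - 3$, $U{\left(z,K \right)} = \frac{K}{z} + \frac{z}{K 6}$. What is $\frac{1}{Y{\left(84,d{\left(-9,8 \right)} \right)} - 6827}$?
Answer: $- \frac{95578}{652453045} + \frac{\sqrt{811454}}{652453045} \approx -0.00014511$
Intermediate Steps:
$U{\left(z,K \right)} = \frac{K}{z} + \frac{z}{6 K}$
$d{\left(k,w \right)} = -3 + w$ ($d{\left(k,w \right)} = w - 3 = -3 + w$)
$Y{\left(g,B \right)} = - 6 \sqrt{31 + \frac{B g}{5} + \frac{5}{6 B g}}$ ($Y{\left(g,B \right)} = - 6 \sqrt{31 + \left(\frac{g B}{5} + \frac{1}{6} \cdot 5 \frac{1}{g B}\right)} = - 6 \sqrt{31 + \left(B g \frac{1}{5} + \frac{1}{6} \cdot 5 \frac{1}{B g}\right)} = - 6 \sqrt{31 + \left(\frac{B g}{5} + \frac{1}{6} \cdot 5 \frac{1}{B g}\right)} = - 6 \sqrt{31 + \left(\frac{B g}{5} + \frac{5}{6 B g}\right)} = - 6 \sqrt{31 + \frac{B g}{5} + \frac{5}{6 B g}}$)
$\frac{1}{Y{\left(84,d{\left(-9,8 \right)} \right)} - 6827} = \frac{1}{- \frac{\sqrt{27900 + 180 \left(-3 + 8\right) 84 + \frac{750}{\left(-3 + 8\right) 84}}}{5} - 6827} = \frac{1}{- \frac{\sqrt{27900 + 180 \cdot 5 \cdot 84 + 750 \cdot \frac{1}{5} \cdot \frac{1}{84}}}{5} - 6827} = \frac{1}{- \frac{\sqrt{27900 + 75600 + 750 \cdot \frac{1}{5} \cdot \frac{1}{84}}}{5} - 6827} = \frac{1}{- \frac{\sqrt{27900 + 75600 + \frac{25}{14}}}{5} - 6827} = \frac{1}{- \frac{\sqrt{\frac{1449025}{14}}}{5} - 6827} = \frac{1}{- \frac{\frac{5}{14} \sqrt{811454}}{5} - 6827} = \frac{1}{- \frac{\sqrt{811454}}{14} - 6827} = \frac{1}{-6827 - \frac{\sqrt{811454}}{14}}$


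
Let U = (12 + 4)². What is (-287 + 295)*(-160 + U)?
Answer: 768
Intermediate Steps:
U = 256 (U = 16² = 256)
(-287 + 295)*(-160 + U) = (-287 + 295)*(-160 + 256) = 8*96 = 768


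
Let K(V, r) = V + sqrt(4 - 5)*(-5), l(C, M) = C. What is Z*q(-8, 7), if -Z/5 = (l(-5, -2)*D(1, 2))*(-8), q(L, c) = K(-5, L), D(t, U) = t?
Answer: 1000 + 1000*I ≈ 1000.0 + 1000.0*I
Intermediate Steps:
K(V, r) = V - 5*I (K(V, r) = V + sqrt(-1)*(-5) = V + I*(-5) = V - 5*I)
q(L, c) = -5 - 5*I
Z = -200 (Z = -5*(-5*1)*(-8) = -(-25)*(-8) = -5*40 = -200)
Z*q(-8, 7) = -200*(-5 - 5*I) = 1000 + 1000*I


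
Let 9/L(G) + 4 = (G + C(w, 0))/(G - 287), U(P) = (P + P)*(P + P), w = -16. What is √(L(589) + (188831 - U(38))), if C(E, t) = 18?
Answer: √66118015537/601 ≈ 427.84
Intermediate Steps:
U(P) = 4*P² (U(P) = (2*P)*(2*P) = 4*P²)
L(G) = 9/(-4 + (18 + G)/(-287 + G)) (L(G) = 9/(-4 + (G + 18)/(G - 287)) = 9/(-4 + (18 + G)/(-287 + G)))
√(L(589) + (188831 - U(38))) = √(9*(-287 + 589)/(1166 - 3*589) + (188831 - 4*38²)) = √(9*302/(1166 - 1767) + (188831 - 4*1444)) = √(9*302/(-601) + (188831 - 1*5776)) = √(9*(-1/601)*302 + (188831 - 5776)) = √(-2718/601 + 183055) = √(110013337/601) = √66118015537/601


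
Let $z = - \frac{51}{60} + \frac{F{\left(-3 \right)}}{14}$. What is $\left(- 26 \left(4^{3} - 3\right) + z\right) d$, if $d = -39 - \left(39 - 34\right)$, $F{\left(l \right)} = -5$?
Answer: $\frac{2444299}{35} \approx 69837.0$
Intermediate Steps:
$d = -44$ ($d = -39 - 5 = -44$)
$z = - \frac{169}{140}$ ($z = - \frac{51}{60} - \frac{5}{14} = \left(-51\right) \frac{1}{60} - \frac{5}{14} = - \frac{17}{20} - \frac{5}{14} = - \frac{169}{140} \approx -1.2071$)
$\left(- 26 \left(4^{3} - 3\right) + z\right) d = \left(- 26 \left(4^{3} - 3\right) - \frac{169}{140}\right) \left(-44\right) = \left(- 26 \left(64 - 3\right) - \frac{169}{140}\right) \left(-44\right) = \left(\left(-26\right) 61 - \frac{169}{140}\right) \left(-44\right) = \left(-1586 - \frac{169}{140}\right) \left(-44\right) = \left(- \frac{222209}{140}\right) \left(-44\right) = \frac{2444299}{35}$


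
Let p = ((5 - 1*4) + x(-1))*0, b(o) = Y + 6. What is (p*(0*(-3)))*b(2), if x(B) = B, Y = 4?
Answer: 0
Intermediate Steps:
b(o) = 10 (b(o) = 4 + 6 = 10)
p = 0 (p = ((5 - 1*4) - 1)*0 = ((5 - 4) - 1)*0 = (1 - 1)*0 = 0*0 = 0)
(p*(0*(-3)))*b(2) = (0*(0*(-3)))*10 = (0*0)*10 = 0*10 = 0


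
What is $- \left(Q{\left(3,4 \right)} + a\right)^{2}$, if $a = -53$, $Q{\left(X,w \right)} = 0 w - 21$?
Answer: $-5476$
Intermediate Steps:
$Q{\left(X,w \right)} = -21$ ($Q{\left(X,w \right)} = 0 - 21 = -21$)
$- \left(Q{\left(3,4 \right)} + a\right)^{2} = - \left(-21 - 53\right)^{2} = - \left(-74\right)^{2} = \left(-1\right) 5476 = -5476$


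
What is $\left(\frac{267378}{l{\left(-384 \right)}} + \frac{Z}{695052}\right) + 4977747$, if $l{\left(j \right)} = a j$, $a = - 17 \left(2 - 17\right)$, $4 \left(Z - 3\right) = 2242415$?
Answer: $\frac{4705316671959497}{945270720} \approx 4.9777 \cdot 10^{6}$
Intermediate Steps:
$Z = \frac{2242427}{4}$ ($Z = 3 + \frac{1}{4} \cdot 2242415 = 3 + \frac{2242415}{4} = \frac{2242427}{4} \approx 5.6061 \cdot 10^{5}$)
$a = 255$ ($a = \left(-17\right) \left(-15\right) = 255$)
$l{\left(j \right)} = 255 j$
$\left(\frac{267378}{l{\left(-384 \right)}} + \frac{Z}{695052}\right) + 4977747 = \left(\frac{267378}{255 \left(-384\right)} + \frac{2242427}{4 \cdot 695052}\right) + 4977747 = \left(\frac{267378}{-97920} + \frac{2242427}{4} \cdot \frac{1}{695052}\right) + 4977747 = \left(267378 \left(- \frac{1}{97920}\right) + \frac{2242427}{2780208}\right) + 4977747 = \left(- \frac{44563}{16320} + \frac{2242427}{2780208}\right) + 4977747 = - \frac{1818708343}{945270720} + 4977747 = \frac{4705316671959497}{945270720}$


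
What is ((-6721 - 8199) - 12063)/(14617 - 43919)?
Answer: 26983/29302 ≈ 0.92086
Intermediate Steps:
((-6721 - 8199) - 12063)/(14617 - 43919) = (-14920 - 12063)/(-29302) = -26983*(-1/29302) = 26983/29302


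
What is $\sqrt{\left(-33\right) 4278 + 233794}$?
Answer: $2 \sqrt{23155} \approx 304.34$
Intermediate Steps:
$\sqrt{\left(-33\right) 4278 + 233794} = \sqrt{-141174 + 233794} = \sqrt{92620} = 2 \sqrt{23155}$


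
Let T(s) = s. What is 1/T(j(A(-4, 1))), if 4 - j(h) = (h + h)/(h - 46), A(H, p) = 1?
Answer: 45/182 ≈ 0.24725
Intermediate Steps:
j(h) = 4 - 2*h/(-46 + h) (j(h) = 4 - (h + h)/(h - 46) = 4 - 2*h/(-46 + h))
1/T(j(A(-4, 1))) = 1/(2*(-92 + 1)/(-46 + 1)) = 1/(2*(-91)/(-45)) = 1/(2*(-1/45)*(-91)) = 1/(182/45) = 45/182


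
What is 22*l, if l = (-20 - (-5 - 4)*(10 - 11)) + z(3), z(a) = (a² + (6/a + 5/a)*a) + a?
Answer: -132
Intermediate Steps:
z(a) = 11 + a + a² (z(a) = (a² + (11/a)*a) + a = (a² + 11) + a = (11 + a²) + a = 11 + a + a²)
l = -6 (l = (-20 - (-5 - 4)*(10 - 11)) + (11 + 3 + 3²) = (-20 - (-9)*(-1)) + (11 + 3 + 9) = (-20 - 1*9) + 23 = (-20 - 9) + 23 = -29 + 23 = -6)
22*l = 22*(-6) = -132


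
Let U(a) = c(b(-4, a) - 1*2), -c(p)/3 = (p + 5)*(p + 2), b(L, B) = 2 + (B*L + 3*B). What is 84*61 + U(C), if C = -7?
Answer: 4800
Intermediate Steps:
b(L, B) = 2 + 3*B + B*L (b(L, B) = 2 + (3*B + B*L) = 2 + 3*B + B*L)
c(p) = -3*(2 + p)*(5 + p) (c(p) = -3*(p + 5)*(p + 2) = -3*(5 + p)*(2 + p) = -3*(2 + p)*(5 + p))
U(a) = -30 - 3*a² + 21*a (U(a) = -30 - 21*((2 + 3*a + a*(-4)) - 1*2) - 3*((2 + 3*a + a*(-4)) - 1*2)² = -30 - 21*((2 + 3*a - 4*a) - 2) - 3*((2 + 3*a - 4*a) - 2)² = -30 - 21*((2 - a) - 2) - 3*((2 - a) - 2)² = -30 - (-21)*a - 3*a² = -30 + 21*a - 3*a² = -30 - 3*a² + 21*a)
84*61 + U(C) = 84*61 + (-30 - 3*(-7)² + 21*(-7)) = 5124 + (-30 - 3*49 - 147) = 5124 + (-30 - 147 - 147) = 5124 - 324 = 4800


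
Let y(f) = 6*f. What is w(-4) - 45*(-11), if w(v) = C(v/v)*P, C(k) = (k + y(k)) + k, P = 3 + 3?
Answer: 543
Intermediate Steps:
P = 6
C(k) = 8*k (C(k) = (k + 6*k) + k = 7*k + k = 8*k)
w(v) = 48 (w(v) = (8*(v/v))*6 = (8*1)*6 = 8*6 = 48)
w(-4) - 45*(-11) = 48 - 45*(-11) = 48 + 495 = 543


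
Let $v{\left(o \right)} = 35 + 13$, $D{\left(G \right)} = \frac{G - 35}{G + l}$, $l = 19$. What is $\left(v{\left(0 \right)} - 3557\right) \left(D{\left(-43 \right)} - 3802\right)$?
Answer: $\frac{53319255}{4} \approx 1.333 \cdot 10^{7}$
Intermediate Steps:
$D{\left(G \right)} = \frac{-35 + G}{19 + G}$ ($D{\left(G \right)} = \frac{G - 35}{G + 19} = \frac{-35 + G}{19 + G}$)
$v{\left(o \right)} = 48$
$\left(v{\left(0 \right)} - 3557\right) \left(D{\left(-43 \right)} - 3802\right) = \left(48 - 3557\right) \left(\frac{-35 - 43}{19 - 43} - 3802\right) = \left(48 - 3557\right) \left(\frac{1}{-24} \left(-78\right) - 3802\right) = - 3509 \left(\left(- \frac{1}{24}\right) \left(-78\right) - 3802\right) = - 3509 \left(\frac{13}{4} - 3802\right) = \left(-3509\right) \left(- \frac{15195}{4}\right) = \frac{53319255}{4}$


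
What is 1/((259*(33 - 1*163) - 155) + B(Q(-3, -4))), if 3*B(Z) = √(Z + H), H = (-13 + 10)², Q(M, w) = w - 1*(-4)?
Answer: -1/33824 ≈ -2.9565e-5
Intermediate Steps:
Q(M, w) = 4 + w (Q(M, w) = w + 4 = 4 + w)
H = 9 (H = (-3)² = 9)
B(Z) = √(9 + Z)/3 (B(Z) = √(Z + 9)/3 = √(9 + Z)/3)
1/((259*(33 - 1*163) - 155) + B(Q(-3, -4))) = 1/((259*(33 - 1*163) - 155) + √(9 + (4 - 4))/3) = 1/((259*(33 - 163) - 155) + √(9 + 0)/3) = 1/((259*(-130) - 155) + √9/3) = 1/((-33670 - 155) + (⅓)*3) = 1/(-33825 + 1) = 1/(-33824) = -1/33824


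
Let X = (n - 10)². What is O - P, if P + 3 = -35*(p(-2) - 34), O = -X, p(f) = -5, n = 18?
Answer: -1426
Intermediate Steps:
X = 64 (X = (18 - 10)² = 8² = 64)
O = -64 (O = -1*64 = -64)
P = 1362 (P = -3 - 35*(-5 - 34) = -3 - 35*(-39) = -3 + 1365 = 1362)
O - P = -64 - 1*1362 = -64 - 1362 = -1426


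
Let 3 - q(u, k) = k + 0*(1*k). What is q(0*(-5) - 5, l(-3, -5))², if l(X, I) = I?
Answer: 64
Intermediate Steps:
q(u, k) = 3 - k (q(u, k) = 3 - (k + 0*(1*k)) = 3 - (k + 0*k) = 3 - (k + 0) = 3 - k)
q(0*(-5) - 5, l(-3, -5))² = (3 - 1*(-5))² = (3 + 5)² = 8² = 64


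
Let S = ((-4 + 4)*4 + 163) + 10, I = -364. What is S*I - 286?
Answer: -63258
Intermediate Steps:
S = 173 (S = (0*4 + 163) + 10 = (0 + 163) + 10 = 163 + 10 = 173)
S*I - 286 = 173*(-364) - 286 = -62972 - 286 = -63258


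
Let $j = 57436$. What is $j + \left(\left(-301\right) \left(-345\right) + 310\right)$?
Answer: $161591$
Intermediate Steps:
$j + \left(\left(-301\right) \left(-345\right) + 310\right) = 57436 + \left(\left(-301\right) \left(-345\right) + 310\right) = 57436 + \left(103845 + 310\right) = 57436 + 104155 = 161591$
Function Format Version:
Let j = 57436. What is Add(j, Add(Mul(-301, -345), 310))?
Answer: 161591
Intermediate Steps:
Add(j, Add(Mul(-301, -345), 310)) = Add(57436, Add(Mul(-301, -345), 310)) = Add(57436, Add(103845, 310)) = Add(57436, 104155) = 161591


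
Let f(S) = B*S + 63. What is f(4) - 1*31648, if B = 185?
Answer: -30845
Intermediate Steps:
f(S) = 63 + 185*S (f(S) = 185*S + 63 = 63 + 185*S)
f(4) - 1*31648 = (63 + 185*4) - 1*31648 = (63 + 740) - 31648 = 803 - 31648 = -30845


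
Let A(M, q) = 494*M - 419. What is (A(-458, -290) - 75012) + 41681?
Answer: -260002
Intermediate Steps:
A(M, q) = -419 + 494*M
(A(-458, -290) - 75012) + 41681 = ((-419 + 494*(-458)) - 75012) + 41681 = ((-419 - 226252) - 75012) + 41681 = (-226671 - 75012) + 41681 = -301683 + 41681 = -260002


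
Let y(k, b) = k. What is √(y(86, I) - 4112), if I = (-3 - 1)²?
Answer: I*√4026 ≈ 63.451*I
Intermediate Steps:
I = 16 (I = (-4)² = 16)
√(y(86, I) - 4112) = √(86 - 4112) = √(-4026) = I*√4026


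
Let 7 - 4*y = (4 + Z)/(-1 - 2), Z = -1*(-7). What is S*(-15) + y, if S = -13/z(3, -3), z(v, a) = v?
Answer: 203/3 ≈ 67.667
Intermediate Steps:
Z = 7
y = 8/3 (y = 7/4 - (4 + 7)/(4*(-1 - 2)) = 7/4 - 11/(4*(-3)) = 7/4 - 11*(-1)/(4*3) = 7/4 - 1/4*(-11/3) = 7/4 + 11/12 = 8/3 ≈ 2.6667)
S = -13/3 ≈ -4.3333
S*(-15) + y = -13/3*(-15) + 8/3 = 65 + 8/3 = 203/3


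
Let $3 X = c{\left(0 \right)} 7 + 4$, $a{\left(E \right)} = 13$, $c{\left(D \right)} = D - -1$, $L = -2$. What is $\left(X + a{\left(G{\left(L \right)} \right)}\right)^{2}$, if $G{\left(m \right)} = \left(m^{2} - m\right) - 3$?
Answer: $\frac{2500}{9} \approx 277.78$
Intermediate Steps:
$G{\left(m \right)} = -3 + m^{2} - m$
$c{\left(D \right)} = 1 + D$ ($c{\left(D \right)} = D + 1 = 1 + D$)
$X = \frac{11}{3}$ ($X = \frac{\left(1 + 0\right) 7 + 4}{3} = \frac{1 \cdot 7 + 4}{3} = \frac{7 + 4}{3} = \frac{1}{3} \cdot 11 = \frac{11}{3} \approx 3.6667$)
$\left(X + a{\left(G{\left(L \right)} \right)}\right)^{2} = \left(\frac{11}{3} + 13\right)^{2} = \left(\frac{50}{3}\right)^{2} = \frac{2500}{9}$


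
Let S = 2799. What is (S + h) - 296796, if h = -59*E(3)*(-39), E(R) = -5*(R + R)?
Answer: -363027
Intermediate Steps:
E(R) = -10*R
h = -69030 (h = -(-590)*3*(-39) = -59*(-30)*(-39) = 1770*(-39) = -69030)
(S + h) - 296796 = (2799 - 69030) - 296796 = -66231 - 296796 = -363027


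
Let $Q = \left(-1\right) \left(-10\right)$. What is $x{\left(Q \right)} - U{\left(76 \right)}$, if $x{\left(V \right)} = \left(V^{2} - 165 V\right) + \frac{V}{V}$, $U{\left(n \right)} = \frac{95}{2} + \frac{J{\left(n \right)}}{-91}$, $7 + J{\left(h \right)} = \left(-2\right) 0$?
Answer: $- \frac{41511}{26} \approx -1596.6$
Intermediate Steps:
$J{\left(h \right)} = -7$ ($J{\left(h \right)} = -7 - 0 = -7 + 0 = -7$)
$U{\left(n \right)} = \frac{1237}{26}$ ($U{\left(n \right)} = \frac{95}{2} - \frac{7}{-91} = 95 \cdot \frac{1}{2} - - \frac{1}{13} = \frac{95}{2} + \frac{1}{13} = \frac{1237}{26}$)
$Q = 10$
$x{\left(V \right)} = 1 + V^{2} - 165 V$ ($x{\left(V \right)} = \left(V^{2} - 165 V\right) + 1 = 1 + V^{2} - 165 V$)
$x{\left(Q \right)} - U{\left(76 \right)} = \left(1 + 10^{2} - 1650\right) - \frac{1237}{26} = \left(1 + 100 - 1650\right) - \frac{1237}{26} = -1549 - \frac{1237}{26} = - \frac{41511}{26}$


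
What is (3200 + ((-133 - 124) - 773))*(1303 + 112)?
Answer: 3070550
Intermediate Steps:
(3200 + ((-133 - 124) - 773))*(1303 + 112) = (3200 + (-257 - 773))*1415 = (3200 - 1030)*1415 = 2170*1415 = 3070550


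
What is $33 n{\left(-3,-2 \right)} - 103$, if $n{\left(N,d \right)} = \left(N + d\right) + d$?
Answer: $-334$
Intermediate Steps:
$n{\left(N,d \right)} = N + 2 d$
$33 n{\left(-3,-2 \right)} - 103 = 33 \left(-3 + 2 \left(-2\right)\right) - 103 = 33 \left(-3 - 4\right) - 103 = 33 \left(-7\right) - 103 = -231 - 103 = -334$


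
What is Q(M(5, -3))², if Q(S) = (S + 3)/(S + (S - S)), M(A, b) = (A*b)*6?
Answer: 841/900 ≈ 0.93444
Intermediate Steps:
M(A, b) = 6*A*b
Q(S) = (3 + S)/S (Q(S) = (3 + S)/(S + 0) = (3 + S)/S)
Q(M(5, -3))² = ((3 + 6*5*(-3))/((6*5*(-3))))² = ((3 - 90)/(-90))² = (-1/90*(-87))² = (29/30)² = 841/900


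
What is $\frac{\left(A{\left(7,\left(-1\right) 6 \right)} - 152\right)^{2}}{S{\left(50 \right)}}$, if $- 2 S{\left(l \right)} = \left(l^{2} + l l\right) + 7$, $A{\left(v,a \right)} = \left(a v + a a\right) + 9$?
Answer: $- \frac{44402}{5007} \approx -8.868$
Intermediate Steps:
$A{\left(v,a \right)} = 9 + a^{2} + a v$ ($A{\left(v,a \right)} = \left(a v + a^{2}\right) + 9 = \left(a^{2} + a v\right) + 9 = 9 + a^{2} + a v$)
$S{\left(l \right)} = - \frac{7}{2} - l^{2}$ ($S{\left(l \right)} = - \frac{\left(l^{2} + l l\right) + 7}{2} = - \frac{\left(l^{2} + l^{2}\right) + 7}{2} = - \frac{2 l^{2} + 7}{2} = - \frac{7 + 2 l^{2}}{2} = - \frac{7}{2} - l^{2}$)
$\frac{\left(A{\left(7,\left(-1\right) 6 \right)} - 152\right)^{2}}{S{\left(50 \right)}} = \frac{\left(\left(9 + \left(\left(-1\right) 6\right)^{2} + \left(-1\right) 6 \cdot 7\right) - 152\right)^{2}}{- \frac{7}{2} - 50^{2}} = \frac{\left(\left(9 + \left(-6\right)^{2} - 42\right) - 152\right)^{2}}{- \frac{7}{2} - 2500} = \frac{\left(\left(9 + 36 - 42\right) - 152\right)^{2}}{- \frac{7}{2} - 2500} = \frac{\left(3 - 152\right)^{2}}{- \frac{5007}{2}} = \left(-149\right)^{2} \left(- \frac{2}{5007}\right) = 22201 \left(- \frac{2}{5007}\right) = - \frac{44402}{5007}$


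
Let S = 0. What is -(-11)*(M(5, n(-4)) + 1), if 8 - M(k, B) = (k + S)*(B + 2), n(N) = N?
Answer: 209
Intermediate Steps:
M(k, B) = 8 - k*(2 + B) (M(k, B) = 8 - (k + 0)*(B + 2) = 8 - k*(2 + B))
-(-11)*(M(5, n(-4)) + 1) = -(-11)*((8 - 2*5 - 1*(-4)*5) + 1) = -(-11)*((8 - 10 + 20) + 1) = -(-11)*(18 + 1) = -(-11)*19 = -1*(-209) = 209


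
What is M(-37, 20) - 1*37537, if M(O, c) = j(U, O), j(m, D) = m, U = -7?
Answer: -37544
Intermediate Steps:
M(O, c) = -7
M(-37, 20) - 1*37537 = -7 - 1*37537 = -7 - 37537 = -37544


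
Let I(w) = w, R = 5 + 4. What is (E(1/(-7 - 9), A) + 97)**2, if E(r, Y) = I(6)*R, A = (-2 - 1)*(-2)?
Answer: 22801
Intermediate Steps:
A = 6 (A = -3*(-2) = 6)
R = 9
E(r, Y) = 54 (E(r, Y) = 6*9 = 54)
(E(1/(-7 - 9), A) + 97)**2 = (54 + 97)**2 = 151**2 = 22801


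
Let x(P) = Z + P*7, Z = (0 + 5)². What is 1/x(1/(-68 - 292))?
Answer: 360/8993 ≈ 0.040031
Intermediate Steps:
Z = 25 (Z = 5² = 25)
x(P) = 25 + 7*P (x(P) = 25 + P*7 = 25 + 7*P)
1/x(1/(-68 - 292)) = 1/(25 + 7/(-68 - 292)) = 1/(25 + 7/(-360)) = 1/(25 + 7*(-1/360)) = 1/(25 - 7/360) = 1/(8993/360) = 360/8993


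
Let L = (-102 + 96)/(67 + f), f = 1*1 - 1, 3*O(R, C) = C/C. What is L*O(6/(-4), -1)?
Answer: -2/67 ≈ -0.029851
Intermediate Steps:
O(R, C) = ⅓ (O(R, C) = (C/C)/3 = (⅓)*1 = ⅓)
f = 0 (f = 1 - 1 = 0)
L = -6/67 (L = (-102 + 96)/(67 + 0) = -6/67 ≈ -0.089552)
L*O(6/(-4), -1) = -6/67*⅓ = -2/67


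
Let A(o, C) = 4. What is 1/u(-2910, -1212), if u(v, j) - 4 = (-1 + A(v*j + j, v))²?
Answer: 1/13 ≈ 0.076923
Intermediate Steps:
u(v, j) = 13 (u(v, j) = 4 + (-1 + 4)² = 4 + 3² = 4 + 9 = 13)
1/u(-2910, -1212) = 1/13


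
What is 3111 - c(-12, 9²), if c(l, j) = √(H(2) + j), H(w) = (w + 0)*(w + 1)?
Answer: 3111 - √87 ≈ 3101.7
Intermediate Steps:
H(w) = w*(1 + w)
c(l, j) = √(6 + j) (c(l, j) = √(2*(1 + 2) + j) = √(2*3 + j) = √(6 + j))
3111 - c(-12, 9²) = 3111 - √(6 + 9²) = 3111 - √(6 + 81) = 3111 - √87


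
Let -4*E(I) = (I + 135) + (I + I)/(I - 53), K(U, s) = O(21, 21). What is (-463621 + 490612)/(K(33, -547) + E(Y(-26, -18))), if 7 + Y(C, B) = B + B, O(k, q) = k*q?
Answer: 5182272/80213 ≈ 64.606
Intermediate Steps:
Y(C, B) = -7 + 2*B (Y(C, B) = -7 + (B + B) = -7 + 2*B)
K(U, s) = 441 (K(U, s) = 21*21 = 441)
E(I) = -135/4 - I/4 - I/(2*(-53 + I)) (E(I) = -((I + 135) + (I + I)/(I - 53))/4 = -((135 + I) + (2*I)/(-53 + I))/4 = -((135 + I) + 2*I/(-53 + I))/4 = -(135 + I + 2*I/(-53 + I))/4 = -135/4 - I/4 - I/(2*(-53 + I)))
(-463621 + 490612)/(K(33, -547) + E(Y(-26, -18))) = (-463621 + 490612)/(441 + (7155 - (-7 + 2*(-18))² - 84*(-7 + 2*(-18)))/(4*(-53 + (-7 + 2*(-18))))) = 26991/(441 + (7155 - (-7 - 36)² - 84*(-7 - 36))/(4*(-53 + (-7 - 36)))) = 26991/(441 + (7155 - 1*(-43)² - 84*(-43))/(4*(-53 - 43))) = 26991/(441 + (¼)*(7155 - 1*1849 + 3612)/(-96)) = 26991/(441 + (¼)*(-1/96)*(7155 - 1849 + 3612)) = 26991/(441 + (¼)*(-1/96)*8918) = 26991/(441 - 4459/192) = 26991/(80213/192) = 26991*(192/80213) = 5182272/80213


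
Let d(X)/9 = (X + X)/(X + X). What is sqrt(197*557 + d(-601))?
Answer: sqrt(109738) ≈ 331.27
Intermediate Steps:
d(X) = 9 (d(X) = 9*((X + X)/(X + X)) = 9*((2*X)/((2*X))) = 9*((2*X)*(1/(2*X))) = 9*1 = 9)
sqrt(197*557 + d(-601)) = sqrt(197*557 + 9) = sqrt(109729 + 9) = sqrt(109738)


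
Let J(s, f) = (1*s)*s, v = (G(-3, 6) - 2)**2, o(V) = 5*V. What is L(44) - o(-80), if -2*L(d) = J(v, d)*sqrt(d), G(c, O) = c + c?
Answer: 400 - 4096*sqrt(11) ≈ -13185.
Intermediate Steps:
G(c, O) = 2*c
v = 64 (v = (2*(-3) - 2)**2 = (-6 - 2)**2 = (-8)**2 = 64)
J(s, f) = s**2 (J(s, f) = s*s = s**2)
L(d) = -2048*sqrt(d) (L(d) = -64**2*sqrt(d)/2 = -2048*sqrt(d))
L(44) - o(-80) = -4096*sqrt(11) - 5*(-80) = -4096*sqrt(11) - 1*(-400) = -4096*sqrt(11) + 400 = 400 - 4096*sqrt(11)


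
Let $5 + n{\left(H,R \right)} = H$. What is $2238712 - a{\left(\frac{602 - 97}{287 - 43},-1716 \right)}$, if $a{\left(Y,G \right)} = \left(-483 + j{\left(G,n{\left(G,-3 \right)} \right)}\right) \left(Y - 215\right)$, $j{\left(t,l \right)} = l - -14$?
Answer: $\frac{216232139}{122} \approx 1.7724 \cdot 10^{6}$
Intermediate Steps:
$n{\left(H,R \right)} = -5 + H$
$j{\left(t,l \right)} = 14 + l$ ($j{\left(t,l \right)} = l + 14 = 14 + l$)
$a{\left(Y,G \right)} = \left(-474 + G\right) \left(-215 + Y\right)$ ($a{\left(Y,G \right)} = \left(-483 + \left(14 + \left(-5 + G\right)\right)\right) \left(Y - 215\right) = \left(-483 + \left(9 + G\right)\right) \left(-215 + Y\right) = \left(-474 + G\right) \left(-215 + Y\right)$)
$2238712 - a{\left(\frac{602 - 97}{287 - 43},-1716 \right)} = 2238712 - \left(101910 - 474 \frac{602 - 97}{287 - 43} - -368940 - 1716 \frac{602 - 97}{287 - 43}\right) = 2238712 - \left(101910 - 474 \cdot \frac{505}{244} + 368940 - 1716 \cdot \frac{505}{244}\right) = 2238712 - \left(101910 - 474 \cdot 505 \cdot \frac{1}{244} + 368940 - 1716 \cdot 505 \cdot \frac{1}{244}\right) = 2238712 - \left(101910 - \frac{119685}{122} + 368940 - \frac{216645}{61}\right) = 2238712 - \frac{56890725}{122} = \frac{216232139}{122}$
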